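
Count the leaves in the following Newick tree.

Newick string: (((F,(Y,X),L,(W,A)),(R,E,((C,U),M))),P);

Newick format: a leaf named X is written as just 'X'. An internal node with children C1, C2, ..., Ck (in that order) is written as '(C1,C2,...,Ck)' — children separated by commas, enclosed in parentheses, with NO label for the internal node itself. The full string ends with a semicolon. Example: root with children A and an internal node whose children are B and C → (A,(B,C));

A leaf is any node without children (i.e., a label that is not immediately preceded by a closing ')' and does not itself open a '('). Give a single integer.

Answer: 12

Derivation:
Newick: (((F,(Y,X),L,(W,A)),(R,E,((C,U),M))),P);
Scan left-to-right; a leaf is any maximal label run not followed by '(':
  pos 3: leaf 'F' → count = 1
  pos 6: leaf 'Y' → count = 2
  pos 8: leaf 'X' → count = 3
  pos 11: leaf 'L' → count = 4
  pos 14: leaf 'W' → count = 5
  pos 16: leaf 'A' → count = 6
  pos 21: leaf 'R' → count = 7
  pos 23: leaf 'E' → count = 8
  pos 27: leaf 'C' → count = 9
  pos 29: leaf 'U' → count = 10
  pos 32: leaf 'M' → count = 11
  pos 37: leaf 'P' → count = 12
Total leaves: 12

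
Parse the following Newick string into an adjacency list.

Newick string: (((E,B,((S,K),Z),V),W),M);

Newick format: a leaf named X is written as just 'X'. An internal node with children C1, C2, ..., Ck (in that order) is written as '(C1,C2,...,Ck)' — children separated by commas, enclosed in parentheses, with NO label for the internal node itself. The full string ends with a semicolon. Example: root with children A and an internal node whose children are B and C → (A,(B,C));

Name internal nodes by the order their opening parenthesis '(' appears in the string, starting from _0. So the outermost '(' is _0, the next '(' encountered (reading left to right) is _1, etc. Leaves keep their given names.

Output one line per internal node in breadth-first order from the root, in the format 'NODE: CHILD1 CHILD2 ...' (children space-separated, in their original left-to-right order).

Input: (((E,B,((S,K),Z),V),W),M);
Scanning left-to-right, naming '(' by encounter order:
  pos 0: '(' -> open internal node _0 (depth 1)
  pos 1: '(' -> open internal node _1 (depth 2)
  pos 2: '(' -> open internal node _2 (depth 3)
  pos 7: '(' -> open internal node _3 (depth 4)
  pos 8: '(' -> open internal node _4 (depth 5)
  pos 12: ')' -> close internal node _4 (now at depth 4)
  pos 15: ')' -> close internal node _3 (now at depth 3)
  pos 18: ')' -> close internal node _2 (now at depth 2)
  pos 21: ')' -> close internal node _1 (now at depth 1)
  pos 24: ')' -> close internal node _0 (now at depth 0)
Total internal nodes: 5
BFS adjacency from root:
  _0: _1 M
  _1: _2 W
  _2: E B _3 V
  _3: _4 Z
  _4: S K

Answer: _0: _1 M
_1: _2 W
_2: E B _3 V
_3: _4 Z
_4: S K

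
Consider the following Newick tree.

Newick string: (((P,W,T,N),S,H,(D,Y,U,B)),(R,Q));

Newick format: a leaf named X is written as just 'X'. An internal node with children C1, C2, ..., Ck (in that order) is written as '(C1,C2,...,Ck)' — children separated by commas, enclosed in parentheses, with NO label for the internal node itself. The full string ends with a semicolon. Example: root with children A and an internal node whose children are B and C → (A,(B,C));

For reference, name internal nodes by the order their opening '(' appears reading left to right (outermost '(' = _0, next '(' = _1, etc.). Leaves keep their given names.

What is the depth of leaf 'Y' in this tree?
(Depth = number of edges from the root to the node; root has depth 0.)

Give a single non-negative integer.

Newick: (((P,W,T,N),S,H,(D,Y,U,B)),(R,Q));
Naming internals by '(' encounter order: outermost '(' = _0, next = _1, ...
Query node: Y
Path from root: _0 -> _1 -> _3 -> Y
Depth of Y: 3 (number of edges from root)

Answer: 3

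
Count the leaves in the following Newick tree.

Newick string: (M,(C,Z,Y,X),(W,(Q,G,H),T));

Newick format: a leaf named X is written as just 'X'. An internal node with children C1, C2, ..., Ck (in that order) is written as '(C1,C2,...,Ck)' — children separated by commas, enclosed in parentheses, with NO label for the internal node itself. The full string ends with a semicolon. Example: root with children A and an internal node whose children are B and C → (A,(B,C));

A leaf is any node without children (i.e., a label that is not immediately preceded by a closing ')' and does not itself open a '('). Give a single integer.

Answer: 10

Derivation:
Newick: (M,(C,Z,Y,X),(W,(Q,G,H),T));
Scan left-to-right; a leaf is any maximal label run not followed by '(':
  pos 1: leaf 'M' → count = 1
  pos 4: leaf 'C' → count = 2
  pos 6: leaf 'Z' → count = 3
  pos 8: leaf 'Y' → count = 4
  pos 10: leaf 'X' → count = 5
  pos 14: leaf 'W' → count = 6
  pos 17: leaf 'Q' → count = 7
  pos 19: leaf 'G' → count = 8
  pos 21: leaf 'H' → count = 9
  pos 24: leaf 'T' → count = 10
Total leaves: 10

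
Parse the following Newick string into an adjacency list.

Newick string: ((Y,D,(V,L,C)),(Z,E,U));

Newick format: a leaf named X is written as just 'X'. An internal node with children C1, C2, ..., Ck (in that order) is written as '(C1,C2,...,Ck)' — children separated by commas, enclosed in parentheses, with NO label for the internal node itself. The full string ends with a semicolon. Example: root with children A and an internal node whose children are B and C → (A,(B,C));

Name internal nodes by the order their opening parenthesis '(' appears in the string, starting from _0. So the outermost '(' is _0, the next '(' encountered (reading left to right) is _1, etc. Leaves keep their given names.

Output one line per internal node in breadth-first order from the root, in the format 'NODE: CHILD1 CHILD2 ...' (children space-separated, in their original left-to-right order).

Input: ((Y,D,(V,L,C)),(Z,E,U));
Scanning left-to-right, naming '(' by encounter order:
  pos 0: '(' -> open internal node _0 (depth 1)
  pos 1: '(' -> open internal node _1 (depth 2)
  pos 6: '(' -> open internal node _2 (depth 3)
  pos 12: ')' -> close internal node _2 (now at depth 2)
  pos 13: ')' -> close internal node _1 (now at depth 1)
  pos 15: '(' -> open internal node _3 (depth 2)
  pos 21: ')' -> close internal node _3 (now at depth 1)
  pos 22: ')' -> close internal node _0 (now at depth 0)
Total internal nodes: 4
BFS adjacency from root:
  _0: _1 _3
  _1: Y D _2
  _3: Z E U
  _2: V L C

Answer: _0: _1 _3
_1: Y D _2
_3: Z E U
_2: V L C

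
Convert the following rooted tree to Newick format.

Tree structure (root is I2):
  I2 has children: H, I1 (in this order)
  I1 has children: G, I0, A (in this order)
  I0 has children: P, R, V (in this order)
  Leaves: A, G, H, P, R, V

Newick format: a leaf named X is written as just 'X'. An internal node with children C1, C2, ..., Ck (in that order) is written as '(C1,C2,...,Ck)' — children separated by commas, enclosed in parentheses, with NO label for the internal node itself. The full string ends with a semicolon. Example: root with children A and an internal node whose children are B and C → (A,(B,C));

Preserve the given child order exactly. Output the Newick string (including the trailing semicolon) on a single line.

Answer: (H,(G,(P,R,V),A));

Derivation:
internal I2 with children ['H', 'I1']
  leaf 'H' → 'H'
  internal I1 with children ['G', 'I0', 'A']
    leaf 'G' → 'G'
    internal I0 with children ['P', 'R', 'V']
      leaf 'P' → 'P'
      leaf 'R' → 'R'
      leaf 'V' → 'V'
    → '(P,R,V)'
    leaf 'A' → 'A'
  → '(G,(P,R,V),A)'
→ '(H,(G,(P,R,V),A))'
Final: (H,(G,(P,R,V),A));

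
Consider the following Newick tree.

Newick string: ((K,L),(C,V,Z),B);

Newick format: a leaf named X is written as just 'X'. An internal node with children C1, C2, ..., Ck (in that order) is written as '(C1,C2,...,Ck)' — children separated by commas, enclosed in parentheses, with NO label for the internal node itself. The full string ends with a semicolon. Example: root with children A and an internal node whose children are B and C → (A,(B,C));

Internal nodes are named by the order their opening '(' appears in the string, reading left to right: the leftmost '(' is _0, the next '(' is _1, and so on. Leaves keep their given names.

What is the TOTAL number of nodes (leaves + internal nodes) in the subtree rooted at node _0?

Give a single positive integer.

Newick: ((K,L),(C,V,Z),B);
Locate _0: it is the '(' at position 0 (the 1st '(' reading left to right).
Query: subtree rooted at _0
_0: subtree_size = 1 + 8
  _1: subtree_size = 1 + 2
    K: subtree_size = 1 + 0
    L: subtree_size = 1 + 0
  _2: subtree_size = 1 + 3
    C: subtree_size = 1 + 0
    V: subtree_size = 1 + 0
    Z: subtree_size = 1 + 0
  B: subtree_size = 1 + 0
Total subtree size of _0: 9

Answer: 9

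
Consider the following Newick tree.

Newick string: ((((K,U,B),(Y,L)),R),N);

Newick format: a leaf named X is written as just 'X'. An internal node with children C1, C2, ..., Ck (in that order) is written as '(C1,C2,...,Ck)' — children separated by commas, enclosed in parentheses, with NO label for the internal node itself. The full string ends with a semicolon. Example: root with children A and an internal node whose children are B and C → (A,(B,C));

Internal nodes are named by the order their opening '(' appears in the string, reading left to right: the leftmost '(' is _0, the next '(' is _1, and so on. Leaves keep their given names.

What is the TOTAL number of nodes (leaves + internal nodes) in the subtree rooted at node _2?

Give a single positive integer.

Answer: 8

Derivation:
Newick: ((((K,U,B),(Y,L)),R),N);
Locate _2: it is the '(' at position 2 (the 3rd '(' reading left to right).
Query: subtree rooted at _2
_2: subtree_size = 1 + 7
  _3: subtree_size = 1 + 3
    K: subtree_size = 1 + 0
    U: subtree_size = 1 + 0
    B: subtree_size = 1 + 0
  _4: subtree_size = 1 + 2
    Y: subtree_size = 1 + 0
    L: subtree_size = 1 + 0
Total subtree size of _2: 8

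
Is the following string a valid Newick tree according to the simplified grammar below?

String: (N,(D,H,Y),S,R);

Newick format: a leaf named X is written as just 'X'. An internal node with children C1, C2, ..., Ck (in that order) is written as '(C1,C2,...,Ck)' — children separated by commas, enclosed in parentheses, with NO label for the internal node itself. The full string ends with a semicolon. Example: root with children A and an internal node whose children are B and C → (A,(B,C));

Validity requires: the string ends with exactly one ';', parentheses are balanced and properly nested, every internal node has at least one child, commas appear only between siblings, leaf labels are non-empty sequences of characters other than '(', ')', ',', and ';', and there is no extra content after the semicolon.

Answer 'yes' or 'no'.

Input: (N,(D,H,Y),S,R);
Paren balance: 2 '(' vs 2 ')' OK
Ends with single ';': True
Full parse: OK
Valid: True

Answer: yes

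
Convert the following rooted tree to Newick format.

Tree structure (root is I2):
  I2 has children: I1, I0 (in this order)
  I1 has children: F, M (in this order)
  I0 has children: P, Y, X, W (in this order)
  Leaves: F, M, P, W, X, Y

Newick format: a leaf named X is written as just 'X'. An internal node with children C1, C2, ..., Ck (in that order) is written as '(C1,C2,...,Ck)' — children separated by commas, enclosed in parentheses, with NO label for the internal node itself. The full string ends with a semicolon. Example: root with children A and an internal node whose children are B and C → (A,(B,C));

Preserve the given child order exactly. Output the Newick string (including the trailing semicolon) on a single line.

Answer: ((F,M),(P,Y,X,W));

Derivation:
internal I2 with children ['I1', 'I0']
  internal I1 with children ['F', 'M']
    leaf 'F' → 'F'
    leaf 'M' → 'M'
  → '(F,M)'
  internal I0 with children ['P', 'Y', 'X', 'W']
    leaf 'P' → 'P'
    leaf 'Y' → 'Y'
    leaf 'X' → 'X'
    leaf 'W' → 'W'
  → '(P,Y,X,W)'
→ '((F,M),(P,Y,X,W))'
Final: ((F,M),(P,Y,X,W));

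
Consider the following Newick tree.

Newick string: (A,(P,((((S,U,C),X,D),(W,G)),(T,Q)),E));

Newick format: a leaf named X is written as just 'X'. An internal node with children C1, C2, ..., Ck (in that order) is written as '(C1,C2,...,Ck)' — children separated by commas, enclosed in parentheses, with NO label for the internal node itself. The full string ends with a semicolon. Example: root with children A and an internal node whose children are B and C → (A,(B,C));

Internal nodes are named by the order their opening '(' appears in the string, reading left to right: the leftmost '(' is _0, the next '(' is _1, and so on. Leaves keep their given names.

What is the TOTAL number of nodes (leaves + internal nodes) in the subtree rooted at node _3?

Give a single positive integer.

Answer: 11

Derivation:
Newick: (A,(P,((((S,U,C),X,D),(W,G)),(T,Q)),E));
Locate _3: it is the '(' at position 7 (the 4th '(' reading left to right).
Query: subtree rooted at _3
_3: subtree_size = 1 + 10
  _4: subtree_size = 1 + 6
    _5: subtree_size = 1 + 3
      S: subtree_size = 1 + 0
      U: subtree_size = 1 + 0
      C: subtree_size = 1 + 0
    X: subtree_size = 1 + 0
    D: subtree_size = 1 + 0
  _6: subtree_size = 1 + 2
    W: subtree_size = 1 + 0
    G: subtree_size = 1 + 0
Total subtree size of _3: 11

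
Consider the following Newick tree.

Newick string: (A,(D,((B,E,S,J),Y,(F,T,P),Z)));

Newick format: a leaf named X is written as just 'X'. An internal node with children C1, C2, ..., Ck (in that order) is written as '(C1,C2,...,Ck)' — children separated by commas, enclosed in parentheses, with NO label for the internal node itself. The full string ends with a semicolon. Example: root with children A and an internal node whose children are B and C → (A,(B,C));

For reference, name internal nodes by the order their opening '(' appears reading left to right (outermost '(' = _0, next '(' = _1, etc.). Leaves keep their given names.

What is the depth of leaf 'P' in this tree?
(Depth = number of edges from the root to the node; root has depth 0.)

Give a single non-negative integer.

Newick: (A,(D,((B,E,S,J),Y,(F,T,P),Z)));
Naming internals by '(' encounter order: outermost '(' = _0, next = _1, ...
Query node: P
Path from root: _0 -> _1 -> _2 -> _4 -> P
Depth of P: 4 (number of edges from root)

Answer: 4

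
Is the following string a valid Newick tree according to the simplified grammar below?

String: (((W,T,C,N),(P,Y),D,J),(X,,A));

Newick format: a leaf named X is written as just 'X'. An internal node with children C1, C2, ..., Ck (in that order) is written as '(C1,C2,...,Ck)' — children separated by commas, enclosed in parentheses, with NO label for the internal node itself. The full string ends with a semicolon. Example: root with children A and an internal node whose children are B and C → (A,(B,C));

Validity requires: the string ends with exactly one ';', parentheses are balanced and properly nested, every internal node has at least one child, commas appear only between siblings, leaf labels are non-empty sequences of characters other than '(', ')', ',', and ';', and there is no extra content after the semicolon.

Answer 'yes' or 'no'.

Input: (((W,T,C,N),(P,Y),D,J),(X,,A));
Paren balance: 5 '(' vs 5 ')' OK
Ends with single ';': True
Full parse: FAILS (empty leaf label at pos 26)
Valid: False

Answer: no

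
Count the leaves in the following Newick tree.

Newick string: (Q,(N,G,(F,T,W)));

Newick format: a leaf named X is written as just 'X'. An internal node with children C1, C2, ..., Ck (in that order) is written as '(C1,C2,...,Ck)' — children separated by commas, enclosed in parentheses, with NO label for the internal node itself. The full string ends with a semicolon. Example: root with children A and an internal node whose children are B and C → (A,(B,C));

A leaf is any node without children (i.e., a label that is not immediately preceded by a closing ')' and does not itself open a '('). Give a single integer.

Answer: 6

Derivation:
Newick: (Q,(N,G,(F,T,W)));
Scan left-to-right; a leaf is any maximal label run not followed by '(':
  pos 1: leaf 'Q' → count = 1
  pos 4: leaf 'N' → count = 2
  pos 6: leaf 'G' → count = 3
  pos 9: leaf 'F' → count = 4
  pos 11: leaf 'T' → count = 5
  pos 13: leaf 'W' → count = 6
Total leaves: 6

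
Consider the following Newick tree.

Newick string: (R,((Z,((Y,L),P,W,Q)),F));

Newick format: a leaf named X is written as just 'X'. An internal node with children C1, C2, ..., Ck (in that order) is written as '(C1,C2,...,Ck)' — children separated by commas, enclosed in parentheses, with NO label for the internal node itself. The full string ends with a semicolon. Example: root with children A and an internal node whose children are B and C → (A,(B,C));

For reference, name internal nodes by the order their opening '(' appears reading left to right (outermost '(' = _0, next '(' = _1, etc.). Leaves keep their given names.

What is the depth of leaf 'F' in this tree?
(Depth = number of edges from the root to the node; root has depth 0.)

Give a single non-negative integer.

Answer: 2

Derivation:
Newick: (R,((Z,((Y,L),P,W,Q)),F));
Naming internals by '(' encounter order: outermost '(' = _0, next = _1, ...
Query node: F
Path from root: _0 -> _1 -> F
Depth of F: 2 (number of edges from root)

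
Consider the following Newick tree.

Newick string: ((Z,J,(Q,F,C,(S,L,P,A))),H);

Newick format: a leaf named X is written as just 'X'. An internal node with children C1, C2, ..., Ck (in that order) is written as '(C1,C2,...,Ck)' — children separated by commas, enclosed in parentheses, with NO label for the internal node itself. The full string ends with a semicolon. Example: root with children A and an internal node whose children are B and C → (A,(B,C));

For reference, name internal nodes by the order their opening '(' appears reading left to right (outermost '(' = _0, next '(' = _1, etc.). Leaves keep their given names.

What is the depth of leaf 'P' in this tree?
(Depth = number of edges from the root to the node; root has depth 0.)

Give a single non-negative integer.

Answer: 4

Derivation:
Newick: ((Z,J,(Q,F,C,(S,L,P,A))),H);
Naming internals by '(' encounter order: outermost '(' = _0, next = _1, ...
Query node: P
Path from root: _0 -> _1 -> _2 -> _3 -> P
Depth of P: 4 (number of edges from root)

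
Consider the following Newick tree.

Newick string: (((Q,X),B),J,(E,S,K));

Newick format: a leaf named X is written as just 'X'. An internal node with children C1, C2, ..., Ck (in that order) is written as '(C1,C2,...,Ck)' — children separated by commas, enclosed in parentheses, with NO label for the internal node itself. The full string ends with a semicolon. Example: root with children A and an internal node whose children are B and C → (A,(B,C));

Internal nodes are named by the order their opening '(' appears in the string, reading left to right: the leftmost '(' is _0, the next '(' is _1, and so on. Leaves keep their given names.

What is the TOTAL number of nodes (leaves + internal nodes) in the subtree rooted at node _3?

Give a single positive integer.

Answer: 4

Derivation:
Newick: (((Q,X),B),J,(E,S,K));
Locate _3: it is the '(' at position 13 (the 4th '(' reading left to right).
Query: subtree rooted at _3
_3: subtree_size = 1 + 3
  E: subtree_size = 1 + 0
  S: subtree_size = 1 + 0
  K: subtree_size = 1 + 0
Total subtree size of _3: 4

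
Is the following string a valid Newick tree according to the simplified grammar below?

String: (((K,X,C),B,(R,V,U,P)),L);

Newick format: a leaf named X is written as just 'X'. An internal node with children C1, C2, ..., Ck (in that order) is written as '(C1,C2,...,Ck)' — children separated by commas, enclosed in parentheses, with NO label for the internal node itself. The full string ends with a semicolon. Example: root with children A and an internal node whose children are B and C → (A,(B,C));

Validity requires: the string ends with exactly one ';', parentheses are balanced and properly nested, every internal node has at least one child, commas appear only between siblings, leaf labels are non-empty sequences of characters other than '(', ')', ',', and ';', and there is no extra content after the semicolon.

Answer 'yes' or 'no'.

Answer: yes

Derivation:
Input: (((K,X,C),B,(R,V,U,P)),L);
Paren balance: 4 '(' vs 4 ')' OK
Ends with single ';': True
Full parse: OK
Valid: True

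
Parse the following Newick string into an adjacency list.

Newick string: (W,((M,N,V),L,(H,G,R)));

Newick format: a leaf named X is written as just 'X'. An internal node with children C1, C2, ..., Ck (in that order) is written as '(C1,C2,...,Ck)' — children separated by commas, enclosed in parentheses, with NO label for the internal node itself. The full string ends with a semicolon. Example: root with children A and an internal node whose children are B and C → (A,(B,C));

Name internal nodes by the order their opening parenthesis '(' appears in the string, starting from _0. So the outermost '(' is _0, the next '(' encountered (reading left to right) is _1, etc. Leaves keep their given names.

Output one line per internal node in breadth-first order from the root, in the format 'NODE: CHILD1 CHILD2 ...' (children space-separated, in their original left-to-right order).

Input: (W,((M,N,V),L,(H,G,R)));
Scanning left-to-right, naming '(' by encounter order:
  pos 0: '(' -> open internal node _0 (depth 1)
  pos 3: '(' -> open internal node _1 (depth 2)
  pos 4: '(' -> open internal node _2 (depth 3)
  pos 10: ')' -> close internal node _2 (now at depth 2)
  pos 14: '(' -> open internal node _3 (depth 3)
  pos 20: ')' -> close internal node _3 (now at depth 2)
  pos 21: ')' -> close internal node _1 (now at depth 1)
  pos 22: ')' -> close internal node _0 (now at depth 0)
Total internal nodes: 4
BFS adjacency from root:
  _0: W _1
  _1: _2 L _3
  _2: M N V
  _3: H G R

Answer: _0: W _1
_1: _2 L _3
_2: M N V
_3: H G R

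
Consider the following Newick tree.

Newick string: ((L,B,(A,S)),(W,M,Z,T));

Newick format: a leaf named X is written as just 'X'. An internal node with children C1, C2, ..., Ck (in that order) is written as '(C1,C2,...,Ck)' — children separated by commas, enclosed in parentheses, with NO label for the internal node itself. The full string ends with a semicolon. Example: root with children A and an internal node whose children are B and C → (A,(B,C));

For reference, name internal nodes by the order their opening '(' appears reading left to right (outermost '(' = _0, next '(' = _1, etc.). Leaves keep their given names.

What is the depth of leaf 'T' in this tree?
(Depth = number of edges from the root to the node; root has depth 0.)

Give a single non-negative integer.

Answer: 2

Derivation:
Newick: ((L,B,(A,S)),(W,M,Z,T));
Naming internals by '(' encounter order: outermost '(' = _0, next = _1, ...
Query node: T
Path from root: _0 -> _3 -> T
Depth of T: 2 (number of edges from root)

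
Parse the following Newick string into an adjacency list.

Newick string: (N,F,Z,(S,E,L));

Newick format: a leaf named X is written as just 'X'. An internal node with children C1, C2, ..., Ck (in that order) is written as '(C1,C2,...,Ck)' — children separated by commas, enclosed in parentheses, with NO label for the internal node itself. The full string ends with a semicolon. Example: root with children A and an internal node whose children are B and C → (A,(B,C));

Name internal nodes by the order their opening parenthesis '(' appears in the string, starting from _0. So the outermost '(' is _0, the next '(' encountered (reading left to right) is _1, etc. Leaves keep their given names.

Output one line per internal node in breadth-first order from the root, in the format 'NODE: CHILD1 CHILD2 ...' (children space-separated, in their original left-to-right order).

Answer: _0: N F Z _1
_1: S E L

Derivation:
Input: (N,F,Z,(S,E,L));
Scanning left-to-right, naming '(' by encounter order:
  pos 0: '(' -> open internal node _0 (depth 1)
  pos 7: '(' -> open internal node _1 (depth 2)
  pos 13: ')' -> close internal node _1 (now at depth 1)
  pos 14: ')' -> close internal node _0 (now at depth 0)
Total internal nodes: 2
BFS adjacency from root:
  _0: N F Z _1
  _1: S E L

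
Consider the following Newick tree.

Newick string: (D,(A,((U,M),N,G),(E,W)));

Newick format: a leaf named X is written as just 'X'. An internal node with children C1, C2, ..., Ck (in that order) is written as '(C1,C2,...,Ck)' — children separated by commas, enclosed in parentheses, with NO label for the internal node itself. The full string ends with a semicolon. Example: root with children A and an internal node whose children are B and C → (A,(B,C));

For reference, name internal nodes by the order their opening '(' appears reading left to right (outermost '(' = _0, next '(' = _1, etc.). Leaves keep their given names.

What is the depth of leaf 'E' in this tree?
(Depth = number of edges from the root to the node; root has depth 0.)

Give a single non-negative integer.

Newick: (D,(A,((U,M),N,G),(E,W)));
Naming internals by '(' encounter order: outermost '(' = _0, next = _1, ...
Query node: E
Path from root: _0 -> _1 -> _4 -> E
Depth of E: 3 (number of edges from root)

Answer: 3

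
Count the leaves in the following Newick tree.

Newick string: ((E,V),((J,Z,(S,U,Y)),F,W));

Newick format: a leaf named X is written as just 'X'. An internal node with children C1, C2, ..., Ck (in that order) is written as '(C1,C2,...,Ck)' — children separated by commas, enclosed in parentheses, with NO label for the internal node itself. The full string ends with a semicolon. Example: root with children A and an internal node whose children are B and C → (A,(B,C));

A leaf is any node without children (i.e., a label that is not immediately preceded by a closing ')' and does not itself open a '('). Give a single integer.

Newick: ((E,V),((J,Z,(S,U,Y)),F,W));
Scan left-to-right; a leaf is any maximal label run not followed by '(':
  pos 2: leaf 'E' → count = 1
  pos 4: leaf 'V' → count = 2
  pos 9: leaf 'J' → count = 3
  pos 11: leaf 'Z' → count = 4
  pos 14: leaf 'S' → count = 5
  pos 16: leaf 'U' → count = 6
  pos 18: leaf 'Y' → count = 7
  pos 22: leaf 'F' → count = 8
  pos 24: leaf 'W' → count = 9
Total leaves: 9

Answer: 9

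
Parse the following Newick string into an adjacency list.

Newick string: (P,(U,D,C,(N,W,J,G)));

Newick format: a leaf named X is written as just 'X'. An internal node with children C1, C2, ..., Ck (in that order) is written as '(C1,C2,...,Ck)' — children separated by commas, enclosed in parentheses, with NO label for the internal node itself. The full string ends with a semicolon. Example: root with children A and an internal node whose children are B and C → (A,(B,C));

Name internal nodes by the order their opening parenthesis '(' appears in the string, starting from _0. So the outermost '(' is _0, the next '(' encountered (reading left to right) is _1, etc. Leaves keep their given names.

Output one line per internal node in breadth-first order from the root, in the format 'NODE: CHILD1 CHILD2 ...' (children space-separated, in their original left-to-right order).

Input: (P,(U,D,C,(N,W,J,G)));
Scanning left-to-right, naming '(' by encounter order:
  pos 0: '(' -> open internal node _0 (depth 1)
  pos 3: '(' -> open internal node _1 (depth 2)
  pos 10: '(' -> open internal node _2 (depth 3)
  pos 18: ')' -> close internal node _2 (now at depth 2)
  pos 19: ')' -> close internal node _1 (now at depth 1)
  pos 20: ')' -> close internal node _0 (now at depth 0)
Total internal nodes: 3
BFS adjacency from root:
  _0: P _1
  _1: U D C _2
  _2: N W J G

Answer: _0: P _1
_1: U D C _2
_2: N W J G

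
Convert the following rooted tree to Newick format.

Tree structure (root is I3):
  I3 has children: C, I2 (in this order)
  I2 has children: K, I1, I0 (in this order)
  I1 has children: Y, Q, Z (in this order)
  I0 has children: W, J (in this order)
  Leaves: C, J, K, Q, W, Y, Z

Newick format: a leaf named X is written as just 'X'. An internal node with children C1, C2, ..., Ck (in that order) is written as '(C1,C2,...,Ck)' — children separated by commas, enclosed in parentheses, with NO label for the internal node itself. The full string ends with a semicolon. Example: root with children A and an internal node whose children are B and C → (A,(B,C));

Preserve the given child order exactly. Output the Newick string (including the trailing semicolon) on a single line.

Answer: (C,(K,(Y,Q,Z),(W,J)));

Derivation:
internal I3 with children ['C', 'I2']
  leaf 'C' → 'C'
  internal I2 with children ['K', 'I1', 'I0']
    leaf 'K' → 'K'
    internal I1 with children ['Y', 'Q', 'Z']
      leaf 'Y' → 'Y'
      leaf 'Q' → 'Q'
      leaf 'Z' → 'Z'
    → '(Y,Q,Z)'
    internal I0 with children ['W', 'J']
      leaf 'W' → 'W'
      leaf 'J' → 'J'
    → '(W,J)'
  → '(K,(Y,Q,Z),(W,J))'
→ '(C,(K,(Y,Q,Z),(W,J)))'
Final: (C,(K,(Y,Q,Z),(W,J)));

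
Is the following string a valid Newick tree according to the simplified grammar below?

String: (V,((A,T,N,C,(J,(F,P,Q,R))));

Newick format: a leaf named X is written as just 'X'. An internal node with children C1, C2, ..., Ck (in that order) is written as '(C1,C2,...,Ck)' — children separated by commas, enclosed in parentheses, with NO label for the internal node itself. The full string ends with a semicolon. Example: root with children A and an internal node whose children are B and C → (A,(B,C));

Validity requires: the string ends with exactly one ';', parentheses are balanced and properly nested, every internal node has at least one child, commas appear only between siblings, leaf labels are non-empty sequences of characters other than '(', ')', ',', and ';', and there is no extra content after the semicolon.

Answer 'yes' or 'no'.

Input: (V,((A,T,N,C,(J,(F,P,Q,R))));
Paren balance: 5 '(' vs 4 ')' MISMATCH
Ends with single ';': True
Full parse: FAILS (expected , or ) at pos 28)
Valid: False

Answer: no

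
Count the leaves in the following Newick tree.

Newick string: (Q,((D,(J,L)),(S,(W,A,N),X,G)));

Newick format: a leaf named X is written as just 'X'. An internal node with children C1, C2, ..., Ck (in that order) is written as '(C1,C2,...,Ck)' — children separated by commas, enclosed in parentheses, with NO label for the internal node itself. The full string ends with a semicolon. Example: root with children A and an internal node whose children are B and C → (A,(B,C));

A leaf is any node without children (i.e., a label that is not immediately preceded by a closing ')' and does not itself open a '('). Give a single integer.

Answer: 10

Derivation:
Newick: (Q,((D,(J,L)),(S,(W,A,N),X,G)));
Scan left-to-right; a leaf is any maximal label run not followed by '(':
  pos 1: leaf 'Q' → count = 1
  pos 5: leaf 'D' → count = 2
  pos 8: leaf 'J' → count = 3
  pos 10: leaf 'L' → count = 4
  pos 15: leaf 'S' → count = 5
  pos 18: leaf 'W' → count = 6
  pos 20: leaf 'A' → count = 7
  pos 22: leaf 'N' → count = 8
  pos 25: leaf 'X' → count = 9
  pos 27: leaf 'G' → count = 10
Total leaves: 10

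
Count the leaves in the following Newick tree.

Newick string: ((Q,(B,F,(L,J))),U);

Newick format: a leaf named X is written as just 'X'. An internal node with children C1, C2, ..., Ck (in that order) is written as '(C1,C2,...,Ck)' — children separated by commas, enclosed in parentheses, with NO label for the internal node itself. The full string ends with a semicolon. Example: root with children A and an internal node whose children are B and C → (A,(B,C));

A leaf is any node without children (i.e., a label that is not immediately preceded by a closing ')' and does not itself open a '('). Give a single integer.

Newick: ((Q,(B,F,(L,J))),U);
Scan left-to-right; a leaf is any maximal label run not followed by '(':
  pos 2: leaf 'Q' → count = 1
  pos 5: leaf 'B' → count = 2
  pos 7: leaf 'F' → count = 3
  pos 10: leaf 'L' → count = 4
  pos 12: leaf 'J' → count = 5
  pos 17: leaf 'U' → count = 6
Total leaves: 6

Answer: 6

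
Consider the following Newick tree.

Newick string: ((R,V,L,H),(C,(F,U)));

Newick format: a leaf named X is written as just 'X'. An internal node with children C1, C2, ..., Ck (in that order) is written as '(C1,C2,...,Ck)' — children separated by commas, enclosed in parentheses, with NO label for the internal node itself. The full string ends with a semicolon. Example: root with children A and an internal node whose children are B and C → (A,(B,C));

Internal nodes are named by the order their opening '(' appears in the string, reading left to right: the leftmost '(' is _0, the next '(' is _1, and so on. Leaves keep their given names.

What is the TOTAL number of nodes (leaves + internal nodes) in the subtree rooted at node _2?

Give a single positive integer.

Newick: ((R,V,L,H),(C,(F,U)));
Locate _2: it is the '(' at position 11 (the 3rd '(' reading left to right).
Query: subtree rooted at _2
_2: subtree_size = 1 + 4
  C: subtree_size = 1 + 0
  _3: subtree_size = 1 + 2
    F: subtree_size = 1 + 0
    U: subtree_size = 1 + 0
Total subtree size of _2: 5

Answer: 5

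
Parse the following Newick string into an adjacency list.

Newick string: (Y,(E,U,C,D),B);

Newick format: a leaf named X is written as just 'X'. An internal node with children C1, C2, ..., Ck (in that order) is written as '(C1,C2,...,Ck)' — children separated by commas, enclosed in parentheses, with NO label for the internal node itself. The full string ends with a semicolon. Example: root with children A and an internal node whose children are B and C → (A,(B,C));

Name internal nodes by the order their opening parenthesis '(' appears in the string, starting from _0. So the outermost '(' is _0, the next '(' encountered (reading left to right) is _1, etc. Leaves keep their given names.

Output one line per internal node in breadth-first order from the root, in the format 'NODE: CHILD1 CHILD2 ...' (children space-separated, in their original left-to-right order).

Input: (Y,(E,U,C,D),B);
Scanning left-to-right, naming '(' by encounter order:
  pos 0: '(' -> open internal node _0 (depth 1)
  pos 3: '(' -> open internal node _1 (depth 2)
  pos 11: ')' -> close internal node _1 (now at depth 1)
  pos 14: ')' -> close internal node _0 (now at depth 0)
Total internal nodes: 2
BFS adjacency from root:
  _0: Y _1 B
  _1: E U C D

Answer: _0: Y _1 B
_1: E U C D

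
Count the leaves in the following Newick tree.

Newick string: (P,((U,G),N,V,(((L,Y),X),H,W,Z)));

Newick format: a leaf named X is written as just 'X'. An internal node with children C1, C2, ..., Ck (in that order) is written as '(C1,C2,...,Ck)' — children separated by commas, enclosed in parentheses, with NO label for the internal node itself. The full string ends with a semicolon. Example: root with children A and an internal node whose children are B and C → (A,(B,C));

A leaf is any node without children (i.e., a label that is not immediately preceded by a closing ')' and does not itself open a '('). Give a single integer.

Newick: (P,((U,G),N,V,(((L,Y),X),H,W,Z)));
Scan left-to-right; a leaf is any maximal label run not followed by '(':
  pos 1: leaf 'P' → count = 1
  pos 5: leaf 'U' → count = 2
  pos 7: leaf 'G' → count = 3
  pos 10: leaf 'N' → count = 4
  pos 12: leaf 'V' → count = 5
  pos 17: leaf 'L' → count = 6
  pos 19: leaf 'Y' → count = 7
  pos 22: leaf 'X' → count = 8
  pos 25: leaf 'H' → count = 9
  pos 27: leaf 'W' → count = 10
  pos 29: leaf 'Z' → count = 11
Total leaves: 11

Answer: 11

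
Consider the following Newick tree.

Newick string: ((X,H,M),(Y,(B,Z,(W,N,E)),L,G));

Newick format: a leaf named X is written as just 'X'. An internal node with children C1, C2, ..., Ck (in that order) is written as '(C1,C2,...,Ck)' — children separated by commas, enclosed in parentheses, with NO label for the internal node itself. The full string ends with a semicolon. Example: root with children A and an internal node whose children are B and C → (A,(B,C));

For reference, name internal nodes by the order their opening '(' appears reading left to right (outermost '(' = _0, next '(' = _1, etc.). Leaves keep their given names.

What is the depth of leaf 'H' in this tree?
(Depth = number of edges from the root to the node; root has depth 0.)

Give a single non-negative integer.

Newick: ((X,H,M),(Y,(B,Z,(W,N,E)),L,G));
Naming internals by '(' encounter order: outermost '(' = _0, next = _1, ...
Query node: H
Path from root: _0 -> _1 -> H
Depth of H: 2 (number of edges from root)

Answer: 2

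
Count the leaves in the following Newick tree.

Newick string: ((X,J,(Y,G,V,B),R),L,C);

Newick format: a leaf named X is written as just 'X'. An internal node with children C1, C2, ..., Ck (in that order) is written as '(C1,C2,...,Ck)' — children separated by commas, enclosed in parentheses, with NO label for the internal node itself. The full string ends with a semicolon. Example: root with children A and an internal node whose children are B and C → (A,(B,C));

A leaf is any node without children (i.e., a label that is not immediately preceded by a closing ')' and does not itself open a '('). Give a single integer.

Answer: 9

Derivation:
Newick: ((X,J,(Y,G,V,B),R),L,C);
Scan left-to-right; a leaf is any maximal label run not followed by '(':
  pos 2: leaf 'X' → count = 1
  pos 4: leaf 'J' → count = 2
  pos 7: leaf 'Y' → count = 3
  pos 9: leaf 'G' → count = 4
  pos 11: leaf 'V' → count = 5
  pos 13: leaf 'B' → count = 6
  pos 16: leaf 'R' → count = 7
  pos 19: leaf 'L' → count = 8
  pos 21: leaf 'C' → count = 9
Total leaves: 9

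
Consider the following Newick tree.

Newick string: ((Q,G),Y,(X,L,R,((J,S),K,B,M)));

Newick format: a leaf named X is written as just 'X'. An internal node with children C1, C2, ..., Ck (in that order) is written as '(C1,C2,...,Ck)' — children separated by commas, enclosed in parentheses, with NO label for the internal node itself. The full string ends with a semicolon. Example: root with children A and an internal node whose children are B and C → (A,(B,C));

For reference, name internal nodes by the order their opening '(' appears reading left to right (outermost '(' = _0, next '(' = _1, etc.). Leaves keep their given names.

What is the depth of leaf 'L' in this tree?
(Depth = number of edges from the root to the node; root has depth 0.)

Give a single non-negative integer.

Answer: 2

Derivation:
Newick: ((Q,G),Y,(X,L,R,((J,S),K,B,M)));
Naming internals by '(' encounter order: outermost '(' = _0, next = _1, ...
Query node: L
Path from root: _0 -> _2 -> L
Depth of L: 2 (number of edges from root)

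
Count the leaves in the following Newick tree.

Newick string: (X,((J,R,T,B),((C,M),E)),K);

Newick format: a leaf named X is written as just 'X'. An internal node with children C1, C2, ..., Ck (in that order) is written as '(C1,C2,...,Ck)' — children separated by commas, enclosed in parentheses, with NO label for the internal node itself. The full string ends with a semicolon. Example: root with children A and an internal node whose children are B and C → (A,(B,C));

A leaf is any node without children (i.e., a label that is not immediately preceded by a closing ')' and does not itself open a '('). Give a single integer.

Answer: 9

Derivation:
Newick: (X,((J,R,T,B),((C,M),E)),K);
Scan left-to-right; a leaf is any maximal label run not followed by '(':
  pos 1: leaf 'X' → count = 1
  pos 5: leaf 'J' → count = 2
  pos 7: leaf 'R' → count = 3
  pos 9: leaf 'T' → count = 4
  pos 11: leaf 'B' → count = 5
  pos 16: leaf 'C' → count = 6
  pos 18: leaf 'M' → count = 7
  pos 21: leaf 'E' → count = 8
  pos 25: leaf 'K' → count = 9
Total leaves: 9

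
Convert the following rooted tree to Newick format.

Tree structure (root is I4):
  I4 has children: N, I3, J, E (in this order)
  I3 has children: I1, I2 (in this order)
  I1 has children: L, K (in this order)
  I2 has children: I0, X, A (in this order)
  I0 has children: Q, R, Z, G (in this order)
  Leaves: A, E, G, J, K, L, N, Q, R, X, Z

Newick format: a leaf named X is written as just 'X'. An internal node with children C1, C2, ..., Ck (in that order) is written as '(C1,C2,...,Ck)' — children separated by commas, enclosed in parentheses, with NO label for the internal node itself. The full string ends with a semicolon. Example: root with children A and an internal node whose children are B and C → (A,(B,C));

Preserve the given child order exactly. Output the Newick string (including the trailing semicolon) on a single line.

Answer: (N,((L,K),((Q,R,Z,G),X,A)),J,E);

Derivation:
internal I4 with children ['N', 'I3', 'J', 'E']
  leaf 'N' → 'N'
  internal I3 with children ['I1', 'I2']
    internal I1 with children ['L', 'K']
      leaf 'L' → 'L'
      leaf 'K' → 'K'
    → '(L,K)'
    internal I2 with children ['I0', 'X', 'A']
      internal I0 with children ['Q', 'R', 'Z', 'G']
        leaf 'Q' → 'Q'
        leaf 'R' → 'R'
        leaf 'Z' → 'Z'
        leaf 'G' → 'G'
      → '(Q,R,Z,G)'
      leaf 'X' → 'X'
      leaf 'A' → 'A'
    → '((Q,R,Z,G),X,A)'
  → '((L,K),((Q,R,Z,G),X,A))'
  leaf 'J' → 'J'
  leaf 'E' → 'E'
→ '(N,((L,K),((Q,R,Z,G),X,A)),J,E)'
Final: (N,((L,K),((Q,R,Z,G),X,A)),J,E);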